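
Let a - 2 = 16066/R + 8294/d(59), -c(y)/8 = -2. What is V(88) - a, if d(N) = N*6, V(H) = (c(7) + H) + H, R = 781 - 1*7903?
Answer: 35470268/210099 ≈ 168.83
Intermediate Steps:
c(y) = 16 (c(y) = -8*(-2) = 16)
R = -7122 (R = 781 - 7903 = -7122)
V(H) = 16 + 2*H (V(H) = (16 + H) + H = 16 + 2*H)
d(N) = 6*N
a = 4868740/210099 (a = 2 + (16066/(-7122) + 8294/((6*59))) = 2 + (16066*(-1/7122) + 8294/354) = 2 + (-8033/3561 + 8294*(1/354)) = 2 + (-8033/3561 + 4147/177) = 2 + 4448542/210099 = 4868740/210099 ≈ 23.174)
V(88) - a = (16 + 2*88) - 1*4868740/210099 = (16 + 176) - 4868740/210099 = 192 - 4868740/210099 = 35470268/210099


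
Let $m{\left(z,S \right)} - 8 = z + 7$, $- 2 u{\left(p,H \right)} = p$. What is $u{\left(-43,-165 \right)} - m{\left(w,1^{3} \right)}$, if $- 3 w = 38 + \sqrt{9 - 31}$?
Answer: $\frac{115}{6} + \frac{i \sqrt{22}}{3} \approx 19.167 + 1.5635 i$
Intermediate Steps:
$u{\left(p,H \right)} = - \frac{p}{2}$
$w = - \frac{38}{3} - \frac{i \sqrt{22}}{3}$ ($w = - \frac{38 + \sqrt{9 - 31}}{3} = - \frac{38 + \sqrt{-22}}{3} = - \frac{38 + i \sqrt{22}}{3} = - \frac{38}{3} - \frac{i \sqrt{22}}{3} \approx -12.667 - 1.5635 i$)
$m{\left(z,S \right)} = 15 + z$ ($m{\left(z,S \right)} = 8 + \left(z + 7\right) = 8 + \left(7 + z\right) = 15 + z$)
$u{\left(-43,-165 \right)} - m{\left(w,1^{3} \right)} = \left(- \frac{1}{2}\right) \left(-43\right) - \left(15 - \left(\frac{38}{3} + \frac{i \sqrt{22}}{3}\right)\right) = \frac{43}{2} - \left(\frac{7}{3} - \frac{i \sqrt{22}}{3}\right) = \frac{115}{6} + \frac{i \sqrt{22}}{3}$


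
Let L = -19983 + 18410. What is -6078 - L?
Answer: -4505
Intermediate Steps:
L = -1573
-6078 - L = -6078 - 1*(-1573) = -6078 + 1573 = -4505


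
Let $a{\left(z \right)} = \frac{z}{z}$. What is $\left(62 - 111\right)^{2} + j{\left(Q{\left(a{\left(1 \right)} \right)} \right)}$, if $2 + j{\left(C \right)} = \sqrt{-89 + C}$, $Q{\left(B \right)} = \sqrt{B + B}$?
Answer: $2399 + \sqrt{-89 + \sqrt{2}} \approx 2399.0 + 9.3587 i$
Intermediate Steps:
$a{\left(z \right)} = 1$
$Q{\left(B \right)} = \sqrt{2} \sqrt{B}$ ($Q{\left(B \right)} = \sqrt{2 B} = \sqrt{2} \sqrt{B}$)
$j{\left(C \right)} = -2 + \sqrt{-89 + C}$
$\left(62 - 111\right)^{2} + j{\left(Q{\left(a{\left(1 \right)} \right)} \right)} = \left(62 - 111\right)^{2} - \left(2 - \sqrt{-89 + \sqrt{2} \sqrt{1}}\right) = \left(-49\right)^{2} - \left(2 - \sqrt{-89 + \sqrt{2} \cdot 1}\right) = 2401 - \left(2 - \sqrt{-89 + \sqrt{2}}\right) = 2399 + \sqrt{-89 + \sqrt{2}}$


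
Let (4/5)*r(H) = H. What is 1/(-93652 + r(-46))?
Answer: -2/187419 ≈ -1.0671e-5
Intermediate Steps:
r(H) = 5*H/4
1/(-93652 + r(-46)) = 1/(-93652 + (5/4)*(-46)) = 1/(-93652 - 115/2) = 1/(-187419/2) = -2/187419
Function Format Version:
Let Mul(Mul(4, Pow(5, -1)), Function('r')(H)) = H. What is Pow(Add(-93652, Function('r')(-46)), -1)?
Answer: Rational(-2, 187419) ≈ -1.0671e-5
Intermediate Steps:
Function('r')(H) = Mul(Rational(5, 4), H)
Pow(Add(-93652, Function('r')(-46)), -1) = Pow(Add(-93652, Mul(Rational(5, 4), -46)), -1) = Pow(Add(-93652, Rational(-115, 2)), -1) = Pow(Rational(-187419, 2), -1) = Rational(-2, 187419)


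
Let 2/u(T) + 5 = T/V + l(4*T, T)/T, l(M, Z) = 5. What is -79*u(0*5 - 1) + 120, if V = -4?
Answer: 5312/39 ≈ 136.21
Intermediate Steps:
u(T) = 2/(-5 + 5/T - T/4) (u(T) = 2/(-5 + (T/(-4) + 5/T)) = 2/(-5 + (T*(-¼) + 5/T)) = 2/(-5 + (-T/4 + 5/T)) = 2/(-5 + (5/T - T/4)) = 2/(-5 + 5/T - T/4))
-79*u(0*5 - 1) + 120 = -632*(0*5 - 1)/(20 - (0*5 - 1)² - 20*(0*5 - 1)) + 120 = -632*(0 - 1)/(20 - (0 - 1)² - 20*(0 - 1)) + 120 = -632*(-1)/(20 - 1*(-1)² - 20*(-1)) + 120 = -632*(-1)/(20 - 1*1 + 20) + 120 = -632*(-1)/(20 - 1 + 20) + 120 = -632*(-1)/39 + 120 = -79*(-8/39) + 120 = 632/39 + 120 = 5312/39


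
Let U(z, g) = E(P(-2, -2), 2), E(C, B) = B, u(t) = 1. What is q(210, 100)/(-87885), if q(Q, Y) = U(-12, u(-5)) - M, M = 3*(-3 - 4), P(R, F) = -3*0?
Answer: -23/87885 ≈ -0.00026171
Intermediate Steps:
P(R, F) = 0
U(z, g) = 2
M = -21 (M = 3*(-7) = -21)
q(Q, Y) = 23 (q(Q, Y) = 2 - 1*(-21) = 2 + 21 = 23)
q(210, 100)/(-87885) = 23/(-87885) = 23*(-1/87885) = -23/87885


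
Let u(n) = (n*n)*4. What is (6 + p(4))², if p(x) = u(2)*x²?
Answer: 68644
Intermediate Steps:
u(n) = 4*n² (u(n) = n²*4 = 4*n²)
p(x) = 16*x² (p(x) = (4*2²)*x² = (4*4)*x² = 16*x²)
(6 + p(4))² = (6 + 16*4²)² = (6 + 16*16)² = (6 + 256)² = 262² = 68644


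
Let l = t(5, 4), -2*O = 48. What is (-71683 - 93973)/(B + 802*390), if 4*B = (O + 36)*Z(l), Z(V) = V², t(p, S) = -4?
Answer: -41414/78207 ≈ -0.52954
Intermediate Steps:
O = -24 (O = -½*48 = -24)
l = -4
B = 48 (B = ((-24 + 36)*(-4)²)/4 = (12*16)/4 = (¼)*192 = 48)
(-71683 - 93973)/(B + 802*390) = (-71683 - 93973)/(48 + 802*390) = -165656/(48 + 312780) = -165656/312828 = -165656*1/312828 = -41414/78207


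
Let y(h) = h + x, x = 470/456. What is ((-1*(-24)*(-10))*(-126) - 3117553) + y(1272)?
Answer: -703617113/228 ≈ -3.0860e+6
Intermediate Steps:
x = 235/228 (x = 470*(1/456) = 235/228 ≈ 1.0307)
y(h) = 235/228 + h (y(h) = h + 235/228 = 235/228 + h)
((-1*(-24)*(-10))*(-126) - 3117553) + y(1272) = ((-1*(-24)*(-10))*(-126) - 3117553) + (235/228 + 1272) = ((24*(-10))*(-126) - 3117553) + 290251/228 = (-240*(-126) - 3117553) + 290251/228 = (30240 - 3117553) + 290251/228 = -3087313 + 290251/228 = -703617113/228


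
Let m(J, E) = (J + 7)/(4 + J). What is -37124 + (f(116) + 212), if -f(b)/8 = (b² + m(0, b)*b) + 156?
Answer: -147432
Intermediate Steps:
m(J, E) = (7 + J)/(4 + J)
f(b) = -1248 - 14*b - 8*b² (f(b) = -8*((b² + ((7 + 0)/(4 + 0))*b) + 156) = -8*((b² + (7/4)*b) + 156) = -8*((b² + ((¼)*7)*b) + 156) = -8*((b² + 7*b/4) + 156) = -8*(156 + b² + 7*b/4) = -1248 - 14*b - 8*b²)
-37124 + (f(116) + 212) = -37124 + ((-1248 - 14*116 - 8*116²) + 212) = -37124 + ((-1248 - 1624 - 8*13456) + 212) = -37124 + ((-1248 - 1624 - 107648) + 212) = -37124 + (-110520 + 212) = -37124 - 110308 = -147432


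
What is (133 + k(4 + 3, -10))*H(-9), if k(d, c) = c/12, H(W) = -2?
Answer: -793/3 ≈ -264.33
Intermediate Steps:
k(d, c) = c/12 (k(d, c) = c*(1/12) = c/12)
(133 + k(4 + 3, -10))*H(-9) = (133 + (1/12)*(-10))*(-2) = (133 - ⅚)*(-2) = (793/6)*(-2) = -793/3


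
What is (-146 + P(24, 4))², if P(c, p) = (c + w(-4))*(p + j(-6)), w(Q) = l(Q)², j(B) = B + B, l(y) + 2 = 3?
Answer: 119716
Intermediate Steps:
l(y) = 1 (l(y) = -2 + 3 = 1)
j(B) = 2*B
w(Q) = 1 (w(Q) = 1² = 1)
P(c, p) = (1 + c)*(-12 + p) (P(c, p) = (c + 1)*(p + 2*(-6)) = (1 + c)*(p - 12) = (1 + c)*(-12 + p))
(-146 + P(24, 4))² = (-146 + (-12 + 4 - 12*24 + 24*4))² = (-146 + (-12 + 4 - 288 + 96))² = (-146 - 200)² = (-346)² = 119716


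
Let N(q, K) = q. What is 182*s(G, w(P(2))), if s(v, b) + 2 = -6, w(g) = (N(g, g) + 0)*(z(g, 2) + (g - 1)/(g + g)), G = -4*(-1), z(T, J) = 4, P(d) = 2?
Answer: -1456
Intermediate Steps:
G = 4
w(g) = g*(4 + (-1 + g)/(2*g)) (w(g) = (g + 0)*(4 + (g - 1)/(g + g)) = g*(4 + (-1 + g)/((2*g))) = g*(4 + (-1 + g)*(1/(2*g))) = g*(4 + (-1 + g)/(2*g)))
s(v, b) = -8 (s(v, b) = -2 - 6 = -8)
182*s(G, w(P(2))) = 182*(-8) = -1456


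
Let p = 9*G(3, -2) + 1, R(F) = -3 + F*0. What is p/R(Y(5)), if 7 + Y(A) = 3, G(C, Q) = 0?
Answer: -⅓ ≈ -0.33333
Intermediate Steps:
Y(A) = -4 (Y(A) = -7 + 3 = -4)
R(F) = -3 (R(F) = -3 + 0 = -3)
p = 1 (p = 9*0 + 1 = 0 + 1 = 1)
p/R(Y(5)) = 1/(-3) = 1*(-⅓) = -⅓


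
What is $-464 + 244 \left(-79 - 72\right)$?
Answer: $-37308$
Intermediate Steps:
$-464 + 244 \left(-79 - 72\right) = -464 + 244 \left(-151\right) = -464 - 36844 = -37308$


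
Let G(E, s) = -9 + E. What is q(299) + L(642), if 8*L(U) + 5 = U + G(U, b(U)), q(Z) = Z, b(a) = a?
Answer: 1831/4 ≈ 457.75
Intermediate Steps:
L(U) = -7/4 + U/4 (L(U) = -5/8 + (U + (-9 + U))/8 = -5/8 + (-9 + 2*U)/8 = -5/8 + (-9/8 + U/4) = -7/4 + U/4)
q(299) + L(642) = 299 + (-7/4 + (¼)*642) = 299 + (-7/4 + 321/2) = 299 + 635/4 = 1831/4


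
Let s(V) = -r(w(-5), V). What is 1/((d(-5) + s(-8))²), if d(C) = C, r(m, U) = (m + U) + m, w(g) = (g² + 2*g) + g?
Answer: 1/289 ≈ 0.0034602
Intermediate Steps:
w(g) = g² + 3*g
r(m, U) = U + 2*m (r(m, U) = (U + m) + m = U + 2*m)
s(V) = -20 - V (s(V) = -(V + 2*(-5*(3 - 5))) = -(V + 2*(-5*(-2))) = -(V + 2*10) = -(V + 20) = -(20 + V) = -20 - V)
1/((d(-5) + s(-8))²) = 1/((-5 + (-20 - 1*(-8)))²) = 1/((-5 + (-20 + 8))²) = 1/((-5 - 12)²) = 1/((-17)²) = 1/289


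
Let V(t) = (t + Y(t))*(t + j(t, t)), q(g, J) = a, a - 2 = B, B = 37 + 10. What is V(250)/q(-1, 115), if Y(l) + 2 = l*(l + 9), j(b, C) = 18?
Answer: 17419464/49 ≈ 3.5550e+5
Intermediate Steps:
Y(l) = -2 + l*(9 + l) (Y(l) = -2 + l*(l + 9) = -2 + l*(9 + l))
B = 47
a = 49 (a = 2 + 47 = 49)
q(g, J) = 49
V(t) = (18 + t)*(-2 + t² + 10*t) (V(t) = (t + (-2 + t² + 9*t))*(t + 18) = (-2 + t² + 10*t)*(18 + t) = (18 + t)*(-2 + t² + 10*t))
V(250)/q(-1, 115) = (-36 + 250³ + 28*250² + 178*250)/49 = (-36 + 15625000 + 28*62500 + 44500)*(1/49) = (-36 + 15625000 + 1750000 + 44500)*(1/49) = 17419464*(1/49) = 17419464/49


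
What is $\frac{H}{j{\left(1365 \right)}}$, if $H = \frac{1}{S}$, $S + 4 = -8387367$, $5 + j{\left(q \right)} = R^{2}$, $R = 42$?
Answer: $- \frac{1}{14753385589} \approx -6.7781 \cdot 10^{-11}$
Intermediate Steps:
$j{\left(q \right)} = 1759$ ($j{\left(q \right)} = -5 + 42^{2} = -5 + 1764 = 1759$)
$S = -8387371$ ($S = -4 - 8387367 = -8387371$)
$H = - \frac{1}{8387371}$ ($H = \frac{1}{-8387371} = - \frac{1}{8387371} \approx -1.1923 \cdot 10^{-7}$)
$\frac{H}{j{\left(1365 \right)}} = - \frac{1}{8387371 \cdot 1759} = \left(- \frac{1}{8387371}\right) \frac{1}{1759} = - \frac{1}{14753385589}$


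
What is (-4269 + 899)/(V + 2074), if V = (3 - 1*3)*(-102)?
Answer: -1685/1037 ≈ -1.6249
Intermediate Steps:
V = 0 (V = (3 - 3)*(-102) = 0*(-102) = 0)
(-4269 + 899)/(V + 2074) = (-4269 + 899)/(0 + 2074) = -3370/2074 = -3370*1/2074 = -1685/1037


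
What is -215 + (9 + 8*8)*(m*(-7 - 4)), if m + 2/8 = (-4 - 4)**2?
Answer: -205625/4 ≈ -51406.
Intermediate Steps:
m = 255/4 (m = -1/4 + (-4 - 4)**2 = -1/4 + (-8)**2 = -1/4 + 64 = 255/4 ≈ 63.750)
-215 + (9 + 8*8)*(m*(-7 - 4)) = -215 + (9 + 8*8)*(255*(-7 - 4)/4) = -215 + (9 + 64)*((255/4)*(-11)) = -215 + 73*(-2805/4) = -215 - 204765/4 = -205625/4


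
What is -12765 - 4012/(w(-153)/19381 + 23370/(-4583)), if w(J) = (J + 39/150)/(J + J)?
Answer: -83007312711146385/6929854740629 ≈ -11978.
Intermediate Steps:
w(J) = (13/50 + J)/(2*J) (w(J) = (J + 39*(1/150))/((2*J)) = (J + 13/50)*(1/(2*J)) = (13/50 + J)*(1/(2*J)) = (13/50 + J)/(2*J))
-12765 - 4012/(w(-153)/19381 + 23370/(-4583)) = -12765 - 4012/(((1/100)*(13 + 50*(-153))/(-153))/19381 + 23370/(-4583)) = -12765 - 4012/(((1/100)*(-1/153)*(13 - 7650))*(1/19381) + 23370*(-1/4583)) = -12765 - 4012/(((1/100)*(-1/153)*(-7637))*(1/19381) - 23370/4583) = -12765 - 4012/((7637/15300)*(1/19381) - 23370/4583) = -12765 - 4012/(7637/296529300 - 23370/4583) = -12765 - 4012/(-6929854740629/1358993781900) = -12765 - 4012*(-1358993781900/6929854740629) = -12765 + 5452283052982800/6929854740629 = -83007312711146385/6929854740629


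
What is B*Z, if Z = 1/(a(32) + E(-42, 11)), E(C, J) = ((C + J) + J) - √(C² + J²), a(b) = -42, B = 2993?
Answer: -185566/1959 + 2993*√1885/1959 ≈ -28.392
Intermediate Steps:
E(C, J) = C - √(C² + J²) + 2*J (E(C, J) = (C + 2*J) - √(C² + J²) = C - √(C² + J²) + 2*J)
Z = 1/(-62 - √1885) (Z = 1/(-42 + (-42 - √((-42)² + 11²) + 2*11)) = 1/(-42 + (-42 - √(1764 + 121) + 22)) = 1/(-42 + (-42 - √1885 + 22)) = 1/(-42 + (-20 - √1885)) = 1/(-62 - √1885) ≈ -0.0094862)
B*Z = 2993*(-62/1959 + √1885/1959) = -185566/1959 + 2993*√1885/1959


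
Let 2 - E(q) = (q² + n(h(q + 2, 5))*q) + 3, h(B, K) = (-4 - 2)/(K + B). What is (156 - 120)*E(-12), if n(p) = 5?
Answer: -3060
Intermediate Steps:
h(B, K) = -6/(B + K)
E(q) = -1 - q² - 5*q (E(q) = 2 - ((q² + 5*q) + 3) = 2 - (3 + q² + 5*q) = 2 + (-3 - q² - 5*q) = -1 - q² - 5*q)
(156 - 120)*E(-12) = (156 - 120)*(-1 - 1*(-12)² - 5*(-12)) = 36*(-1 - 1*144 + 60) = 36*(-1 - 144 + 60) = 36*(-85) = -3060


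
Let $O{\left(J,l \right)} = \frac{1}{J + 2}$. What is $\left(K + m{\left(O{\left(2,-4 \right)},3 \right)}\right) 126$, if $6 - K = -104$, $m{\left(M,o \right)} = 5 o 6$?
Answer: $25200$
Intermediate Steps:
$O{\left(J,l \right)} = \frac{1}{2 + J}$
$m{\left(M,o \right)} = 30 o$
$K = 110$ ($K = 6 - -104 = 6 + 104 = 110$)
$\left(K + m{\left(O{\left(2,-4 \right)},3 \right)}\right) 126 = \left(110 + 30 \cdot 3\right) 126 = \left(110 + 90\right) 126 = 200 \cdot 126 = 25200$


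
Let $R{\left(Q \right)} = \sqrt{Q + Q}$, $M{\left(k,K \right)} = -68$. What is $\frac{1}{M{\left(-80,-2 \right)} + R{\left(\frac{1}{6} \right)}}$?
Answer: $- \frac{204}{13871} - \frac{\sqrt{3}}{13871} \approx -0.014832$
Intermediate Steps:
$R{\left(Q \right)} = \sqrt{2} \sqrt{Q}$ ($R{\left(Q \right)} = \sqrt{2 Q} = \sqrt{2} \sqrt{Q}$)
$\frac{1}{M{\left(-80,-2 \right)} + R{\left(\frac{1}{6} \right)}} = \frac{1}{-68 + \sqrt{2} \sqrt{\frac{1}{6}}} = \frac{1}{-68 + \frac{\sqrt{2}}{\sqrt{6}}} = \frac{1}{-68 + \sqrt{2} \frac{\sqrt{6}}{6}} = \frac{1}{-68 + \frac{\sqrt{3}}{3}}$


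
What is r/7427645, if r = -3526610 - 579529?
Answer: -4106139/7427645 ≈ -0.55282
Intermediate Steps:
r = -4106139
r/7427645 = -4106139/7427645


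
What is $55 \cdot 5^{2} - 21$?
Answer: $1354$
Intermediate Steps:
$55 \cdot 5^{2} - 21 = 55 \cdot 25 - 21 = 1375 - 21 = 1354$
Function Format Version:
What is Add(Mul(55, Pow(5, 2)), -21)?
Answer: 1354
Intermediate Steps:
Add(Mul(55, Pow(5, 2)), -21) = Add(Mul(55, 25), -21) = Add(1375, -21) = 1354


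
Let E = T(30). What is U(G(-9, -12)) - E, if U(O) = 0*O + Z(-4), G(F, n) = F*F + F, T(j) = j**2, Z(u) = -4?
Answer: -904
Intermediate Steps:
G(F, n) = F + F**2 (G(F, n) = F**2 + F = F + F**2)
U(O) = -4 (U(O) = 0*O - 4 = 0 - 4 = -4)
E = 900 (E = 30**2 = 900)
U(G(-9, -12)) - E = -4 - 1*900 = -4 - 900 = -904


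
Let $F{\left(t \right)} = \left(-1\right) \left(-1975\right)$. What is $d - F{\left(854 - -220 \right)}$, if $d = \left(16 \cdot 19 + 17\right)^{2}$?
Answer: $101066$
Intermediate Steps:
$d = 103041$ ($d = \left(304 + 17\right)^{2} = 321^{2} = 103041$)
$F{\left(t \right)} = 1975$
$d - F{\left(854 - -220 \right)} = 103041 - 1975 = 101066$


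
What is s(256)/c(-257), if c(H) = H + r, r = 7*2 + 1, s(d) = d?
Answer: -128/121 ≈ -1.0579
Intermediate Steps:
r = 15 (r = 14 + 1 = 15)
c(H) = 15 + H (c(H) = H + 15 = 15 + H)
s(256)/c(-257) = 256/(15 - 257) = 256/(-242) = 256*(-1/242) = -128/121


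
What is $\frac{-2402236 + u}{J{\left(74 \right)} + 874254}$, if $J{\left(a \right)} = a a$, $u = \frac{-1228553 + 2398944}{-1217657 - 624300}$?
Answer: $- \frac{4424816586243}{1620424831610} \approx -2.7307$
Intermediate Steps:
$u = - \frac{1170391}{1841957}$ ($u = \frac{1170391}{-1841957} = 1170391 \left(- \frac{1}{1841957}\right) = - \frac{1170391}{1841957} \approx -0.63541$)
$J{\left(a \right)} = a^{2}$
$\frac{-2402236 + u}{J{\left(74 \right)} + 874254} = \frac{-2402236 - \frac{1170391}{1841957}}{74^{2} + 874254} = - \frac{4424816586243}{1841957 \left(5476 + 874254\right)} = - \frac{4424816586243}{1841957 \cdot 879730} = \left(- \frac{4424816586243}{1841957}\right) \frac{1}{879730} = - \frac{4424816586243}{1620424831610}$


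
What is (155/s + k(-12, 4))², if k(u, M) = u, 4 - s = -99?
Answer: 1168561/10609 ≈ 110.15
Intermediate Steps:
s = 103 (s = 4 - 1*(-99) = 4 + 99 = 103)
(155/s + k(-12, 4))² = (155/103 - 12)² = (-1081/103)² = 1168561/10609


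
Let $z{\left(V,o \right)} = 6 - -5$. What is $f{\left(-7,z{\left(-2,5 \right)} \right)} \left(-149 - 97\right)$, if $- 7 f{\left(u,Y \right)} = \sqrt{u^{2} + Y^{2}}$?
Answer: $\frac{246 \sqrt{170}}{7} \approx 458.21$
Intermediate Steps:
$z{\left(V,o \right)} = 11$ ($z{\left(V,o \right)} = 6 + 5 = 11$)
$f{\left(u,Y \right)} = - \frac{\sqrt{Y^{2} + u^{2}}}{7}$ ($f{\left(u,Y \right)} = - \frac{\sqrt{u^{2} + Y^{2}}}{7} = - \frac{\sqrt{Y^{2} + u^{2}}}{7}$)
$f{\left(-7,z{\left(-2,5 \right)} \right)} \left(-149 - 97\right) = - \frac{\sqrt{11^{2} + \left(-7\right)^{2}}}{7} \left(-149 - 97\right) = - \frac{\sqrt{121 + 49}}{7} \left(-246\right) = - \frac{\sqrt{170}}{7} \left(-246\right) = \frac{246 \sqrt{170}}{7}$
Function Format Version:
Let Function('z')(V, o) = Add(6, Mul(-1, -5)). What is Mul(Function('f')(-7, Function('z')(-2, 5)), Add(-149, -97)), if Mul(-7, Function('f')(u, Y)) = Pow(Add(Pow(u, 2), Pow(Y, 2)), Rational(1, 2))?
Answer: Mul(Rational(246, 7), Pow(170, Rational(1, 2))) ≈ 458.21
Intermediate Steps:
Function('z')(V, o) = 11 (Function('z')(V, o) = Add(6, 5) = 11)
Function('f')(u, Y) = Mul(Rational(-1, 7), Pow(Add(Pow(Y, 2), Pow(u, 2)), Rational(1, 2))) (Function('f')(u, Y) = Mul(Rational(-1, 7), Pow(Add(Pow(u, 2), Pow(Y, 2)), Rational(1, 2))) = Mul(Rational(-1, 7), Pow(Add(Pow(Y, 2), Pow(u, 2)), Rational(1, 2))))
Mul(Function('f')(-7, Function('z')(-2, 5)), Add(-149, -97)) = Mul(Mul(Rational(-1, 7), Pow(Add(Pow(11, 2), Pow(-7, 2)), Rational(1, 2))), Add(-149, -97)) = Mul(Mul(Rational(-1, 7), Pow(Add(121, 49), Rational(1, 2))), -246) = Mul(Mul(Rational(-1, 7), Pow(170, Rational(1, 2))), -246) = Mul(Rational(246, 7), Pow(170, Rational(1, 2)))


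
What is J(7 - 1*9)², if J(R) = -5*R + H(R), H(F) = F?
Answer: 64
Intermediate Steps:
J(R) = -4*R (J(R) = -5*R + R = -4*R)
J(7 - 1*9)² = (-4*(7 - 1*9))² = (-4*(7 - 9))² = (-4*(-2))² = 8² = 64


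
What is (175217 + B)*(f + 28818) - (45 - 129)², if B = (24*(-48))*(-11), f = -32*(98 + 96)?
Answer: 4248163234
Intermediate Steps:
f = -6208 (f = -32*194 = -6208)
B = 12672 (B = -1152*(-11) = 12672)
(175217 + B)*(f + 28818) - (45 - 129)² = (175217 + 12672)*(-6208 + 28818) - (45 - 129)² = 187889*22610 - 1*(-84)² = 4248170290 - 1*7056 = 4248170290 - 7056 = 4248163234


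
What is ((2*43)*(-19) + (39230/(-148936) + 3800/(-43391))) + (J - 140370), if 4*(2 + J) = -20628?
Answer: -475520251609909/3231240988 ≈ -1.4716e+5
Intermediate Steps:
J = -5159 (J = -2 + (¼)*(-20628) = -2 - 5157 = -5159)
((2*43)*(-19) + (39230/(-148936) + 3800/(-43391))) + (J - 140370) = ((2*43)*(-19) + (39230/(-148936) + 3800/(-43391))) + (-5159 - 140370) = (86*(-19) + (39230*(-1/148936) + 3800*(-1/43391))) - 145529 = (-1634 + (-19615/74468 - 3800/43391)) - 145529 = (-1634 - 1134092865/3231240988) - 145529 = -5280981867257/3231240988 - 145529 = -475520251609909/3231240988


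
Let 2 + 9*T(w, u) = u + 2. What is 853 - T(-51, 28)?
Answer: 7649/9 ≈ 849.89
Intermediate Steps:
T(w, u) = u/9 (T(w, u) = -2/9 + (u + 2)/9 = -2/9 + (2 + u)/9 = -2/9 + (2/9 + u/9) = u/9)
853 - T(-51, 28) = 853 - 28/9 = 7649/9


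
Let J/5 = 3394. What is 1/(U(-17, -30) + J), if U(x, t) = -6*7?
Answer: 1/16928 ≈ 5.9074e-5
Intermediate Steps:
J = 16970 (J = 5*3394 = 16970)
U(x, t) = -42
1/(U(-17, -30) + J) = 1/(-42 + 16970) = 1/16928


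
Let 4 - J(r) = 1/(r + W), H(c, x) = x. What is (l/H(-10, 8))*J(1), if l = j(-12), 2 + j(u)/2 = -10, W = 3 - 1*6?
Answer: -27/2 ≈ -13.500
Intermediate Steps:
W = -3 (W = 3 - 6 = -3)
j(u) = -24 (j(u) = -4 + 2*(-10) = -4 - 20 = -24)
J(r) = 4 - 1/(-3 + r) (J(r) = 4 - 1/(r - 3) = 4 - 1/(-3 + r))
l = -24
(l/H(-10, 8))*J(1) = (-24/8)*((-13 + 4*1)/(-3 + 1)) = ((⅛)*(-24))*((-13 + 4)/(-2)) = -(-3)*(-9)/2 = -3*9/2 = -27/2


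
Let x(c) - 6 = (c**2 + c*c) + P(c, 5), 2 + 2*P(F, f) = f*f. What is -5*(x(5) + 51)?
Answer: -1185/2 ≈ -592.50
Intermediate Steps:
P(F, f) = -1 + f**2/2 (P(F, f) = -1 + (f*f)/2 = -1 + f**2/2)
x(c) = 35/2 + 2*c**2 (x(c) = 6 + ((c**2 + c*c) + (-1 + (1/2)*5**2)) = 6 + ((c**2 + c**2) + (-1 + (1/2)*25)) = 6 + (2*c**2 + (-1 + 25/2)) = 6 + (2*c**2 + 23/2) = 6 + (23/2 + 2*c**2) = 35/2 + 2*c**2)
-5*(x(5) + 51) = -5*((35/2 + 2*5**2) + 51) = -5*((35/2 + 2*25) + 51) = -5*((35/2 + 50) + 51) = -5*(135/2 + 51) = -5*237/2 = -1185/2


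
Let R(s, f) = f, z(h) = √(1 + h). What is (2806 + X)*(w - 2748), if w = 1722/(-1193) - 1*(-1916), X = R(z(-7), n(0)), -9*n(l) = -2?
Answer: -25111990288/10737 ≈ -2.3388e+6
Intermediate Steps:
n(l) = 2/9 (n(l) = -⅑*(-2) = 2/9)
X = 2/9 ≈ 0.22222
w = 2284066/1193 (w = 1722*(-1/1193) + 1916 = -1722/1193 + 1916 = 2284066/1193 ≈ 1914.6)
(2806 + X)*(w - 2748) = (2806 + 2/9)*(2284066/1193 - 2748) = (25256/9)*(-994298/1193) = -25111990288/10737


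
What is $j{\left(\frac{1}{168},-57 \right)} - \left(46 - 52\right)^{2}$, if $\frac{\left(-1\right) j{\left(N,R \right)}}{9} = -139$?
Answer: $1215$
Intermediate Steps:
$j{\left(N,R \right)} = 1251$ ($j{\left(N,R \right)} = \left(-9\right) \left(-139\right) = 1251$)
$j{\left(\frac{1}{168},-57 \right)} - \left(46 - 52\right)^{2} = 1251 - \left(46 - 52\right)^{2} = 1251 - \left(-6\right)^{2} = 1251 - 36 = 1215$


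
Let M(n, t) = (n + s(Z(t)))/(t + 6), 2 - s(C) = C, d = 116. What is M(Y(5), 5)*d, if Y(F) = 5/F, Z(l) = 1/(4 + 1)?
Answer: 1624/55 ≈ 29.527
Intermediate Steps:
Z(l) = ⅕ (Z(l) = 1/5 = ⅕)
s(C) = 2 - C
M(n, t) = (9/5 + n)/(6 + t) (M(n, t) = (n + (2 - 1*⅕))/(t + 6) = (n + (2 - ⅕))/(6 + t) = (n + 9/5)/(6 + t) = (9/5 + n)/(6 + t))
M(Y(5), 5)*d = ((9/5 + 5/5)/(6 + 5))*116 = ((9/5 + 5*(⅕))/11)*116 = ((9/5 + 1)/11)*116 = ((1/11)*(14/5))*116 = (14/55)*116 = 1624/55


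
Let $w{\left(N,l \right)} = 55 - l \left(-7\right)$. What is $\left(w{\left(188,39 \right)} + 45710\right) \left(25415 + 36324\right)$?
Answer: $2842340082$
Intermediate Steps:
$w{\left(N,l \right)} = 55 + 7 l$ ($w{\left(N,l \right)} = 55 - - 7 l = 55 + 7 l$)
$\left(w{\left(188,39 \right)} + 45710\right) \left(25415 + 36324\right) = \left(\left(55 + 7 \cdot 39\right) + 45710\right) \left(25415 + 36324\right) = \left(\left(55 + 273\right) + 45710\right) 61739 = \left(328 + 45710\right) 61739 = 46038 \cdot 61739 = 2842340082$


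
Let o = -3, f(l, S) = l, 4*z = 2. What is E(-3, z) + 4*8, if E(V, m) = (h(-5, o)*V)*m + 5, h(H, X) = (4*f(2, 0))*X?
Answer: 73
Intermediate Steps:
z = ½ (z = (¼)*2 = ½ ≈ 0.50000)
h(H, X) = 8*X (h(H, X) = (4*2)*X = 8*X)
E(V, m) = 5 - 24*V*m (E(V, m) = ((8*(-3))*V)*m + 5 = (-24*V)*m + 5 = -24*V*m + 5 = 5 - 24*V*m)
E(-3, z) + 4*8 = (5 - 24*(-3)*½) + 4*8 = (5 + 36) + 32 = 41 + 32 = 73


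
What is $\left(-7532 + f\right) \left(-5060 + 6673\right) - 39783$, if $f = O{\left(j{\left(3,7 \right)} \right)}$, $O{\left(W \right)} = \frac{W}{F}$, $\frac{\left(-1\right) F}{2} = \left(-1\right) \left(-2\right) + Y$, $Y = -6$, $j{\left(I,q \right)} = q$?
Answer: $- \frac{97499901}{8} \approx -1.2187 \cdot 10^{7}$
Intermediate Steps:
$F = 8$ ($F = - 2 \left(\left(-1\right) \left(-2\right) - 6\right) = - 2 \left(2 - 6\right) = \left(-2\right) \left(-4\right) = 8$)
$O{\left(W \right)} = \frac{W}{8}$
$f = \frac{7}{8}$ ($f = \frac{1}{8} \cdot 7 = \frac{7}{8} \approx 0.875$)
$\left(-7532 + f\right) \left(-5060 + 6673\right) - 39783 = \left(-7532 + \frac{7}{8}\right) \left(-5060 + 6673\right) - 39783 = \left(- \frac{60249}{8}\right) 1613 - 39783 = - \frac{97181637}{8} - 39783 = - \frac{97499901}{8}$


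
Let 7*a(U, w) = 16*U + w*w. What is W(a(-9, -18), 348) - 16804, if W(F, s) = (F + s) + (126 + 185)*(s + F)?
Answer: 698564/7 ≈ 99795.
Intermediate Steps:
a(U, w) = w**2/7 + 16*U/7 (a(U, w) = (16*U + w*w)/7 = (16*U + w**2)/7 = (w**2 + 16*U)/7 = w**2/7 + 16*U/7)
W(F, s) = 312*F + 312*s (W(F, s) = (F + s) + 311*(F + s) = (F + s) + (311*F + 311*s) = 312*F + 312*s)
W(a(-9, -18), 348) - 16804 = (312*((1/7)*(-18)**2 + (16/7)*(-9)) + 312*348) - 16804 = (312*((1/7)*324 - 144/7) + 108576) - 16804 = (312*(324/7 - 144/7) + 108576) - 16804 = (312*(180/7) + 108576) - 16804 = (56160/7 + 108576) - 16804 = 816192/7 - 16804 = 698564/7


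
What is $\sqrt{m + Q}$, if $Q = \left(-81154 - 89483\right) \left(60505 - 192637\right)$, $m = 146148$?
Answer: $2 \sqrt{5636688558} \approx 1.5016 \cdot 10^{5}$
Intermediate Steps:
$Q = 22546608084$ ($Q = \left(-170637\right) \left(-132132\right) = 22546608084$)
$\sqrt{m + Q} = \sqrt{146148 + 22546608084} = \sqrt{22546754232} = 2 \sqrt{5636688558}$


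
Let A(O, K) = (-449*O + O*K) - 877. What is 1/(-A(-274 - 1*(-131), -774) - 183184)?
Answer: -1/357196 ≈ -2.7996e-6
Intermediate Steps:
A(O, K) = -877 - 449*O + K*O (A(O, K) = (-449*O + K*O) - 877 = -877 - 449*O + K*O)
1/(-A(-274 - 1*(-131), -774) - 183184) = 1/(-(-877 - 449*(-274 - 1*(-131)) - 774*(-274 - 1*(-131))) - 183184) = 1/(-(-877 - 449*(-274 + 131) - 774*(-274 + 131)) - 183184) = 1/(-(-877 - 449*(-143) - 774*(-143)) - 183184) = 1/(-(-877 + 64207 + 110682) - 183184) = 1/(-1*174012 - 183184) = 1/(-174012 - 183184) = 1/(-357196) = -1/357196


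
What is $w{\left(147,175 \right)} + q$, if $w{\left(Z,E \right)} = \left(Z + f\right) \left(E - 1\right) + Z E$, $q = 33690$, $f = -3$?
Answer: $84471$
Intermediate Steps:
$w{\left(Z,E \right)} = E Z + \left(-1 + E\right) \left(-3 + Z\right)$ ($w{\left(Z,E \right)} = \left(Z - 3\right) \left(E - 1\right) + Z E = \left(-3 + Z\right) \left(-1 + E\right) + E Z = \left(-1 + E\right) \left(-3 + Z\right) + E Z = E Z + \left(-1 + E\right) \left(-3 + Z\right)$)
$w{\left(147,175 \right)} + q = \left(3 - 147 - 525 + 2 \cdot 175 \cdot 147\right) + 33690 = \left(3 - 147 - 525 + 51450\right) + 33690 = 50781 + 33690 = 84471$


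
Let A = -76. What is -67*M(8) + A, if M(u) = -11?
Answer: 661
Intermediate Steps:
-67*M(8) + A = -67*(-11) - 76 = 737 - 76 = 661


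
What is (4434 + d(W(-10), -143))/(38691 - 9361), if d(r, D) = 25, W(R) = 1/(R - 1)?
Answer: 637/4190 ≈ 0.15203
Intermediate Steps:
W(R) = 1/(-1 + R)
(4434 + d(W(-10), -143))/(38691 - 9361) = (4434 + 25)/(38691 - 9361) = 4459/29330 = 4459*(1/29330) = 637/4190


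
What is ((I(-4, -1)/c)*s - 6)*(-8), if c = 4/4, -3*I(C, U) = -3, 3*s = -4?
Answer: 176/3 ≈ 58.667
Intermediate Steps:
s = -4/3 (s = (⅓)*(-4) = -4/3 ≈ -1.3333)
I(C, U) = 1 (I(C, U) = -⅓*(-3) = 1)
c = 1 (c = 4*(¼) = 1)
((I(-4, -1)/c)*s - 6)*(-8) = ((1/1)*(-4/3) - 6)*(-8) = ((1*1)*(-4/3) - 6)*(-8) = (1*(-4/3) - 6)*(-8) = (-4/3 - 6)*(-8) = -22/3*(-8) = 176/3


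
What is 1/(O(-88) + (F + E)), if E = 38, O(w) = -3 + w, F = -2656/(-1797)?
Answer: -1797/92585 ≈ -0.019409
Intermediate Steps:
F = 2656/1797 (F = -2656*(-1/1797) = 2656/1797 ≈ 1.4780)
1/(O(-88) + (F + E)) = 1/((-3 - 88) + (2656/1797 + 38)) = 1/(-91 + 70942/1797) = 1/(-92585/1797) = -1797/92585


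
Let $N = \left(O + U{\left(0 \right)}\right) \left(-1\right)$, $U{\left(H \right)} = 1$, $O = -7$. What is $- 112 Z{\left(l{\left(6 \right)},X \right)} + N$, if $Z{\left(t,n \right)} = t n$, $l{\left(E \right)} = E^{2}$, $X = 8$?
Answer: $-32250$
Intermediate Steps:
$Z{\left(t,n \right)} = n t$
$N = 6$ ($N = \left(-7 + 1\right) \left(-1\right) = \left(-6\right) \left(-1\right) = 6$)
$- 112 Z{\left(l{\left(6 \right)},X \right)} + N = - 112 \cdot 8 \cdot 6^{2} + 6 = - 112 \cdot 8 \cdot 36 + 6 = \left(-112\right) 288 + 6 = -32256 + 6 = -32250$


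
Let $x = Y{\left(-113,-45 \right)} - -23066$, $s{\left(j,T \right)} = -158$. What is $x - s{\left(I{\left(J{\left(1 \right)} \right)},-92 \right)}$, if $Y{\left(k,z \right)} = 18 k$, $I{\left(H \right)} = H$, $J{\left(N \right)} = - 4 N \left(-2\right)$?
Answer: $21190$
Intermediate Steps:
$J{\left(N \right)} = 8 N$
$x = 21032$ ($x = 18 \left(-113\right) - -23066 = -2034 + 23066 = 21032$)
$x - s{\left(I{\left(J{\left(1 \right)} \right)},-92 \right)} = 21032 - -158 = 21032 + 158 = 21190$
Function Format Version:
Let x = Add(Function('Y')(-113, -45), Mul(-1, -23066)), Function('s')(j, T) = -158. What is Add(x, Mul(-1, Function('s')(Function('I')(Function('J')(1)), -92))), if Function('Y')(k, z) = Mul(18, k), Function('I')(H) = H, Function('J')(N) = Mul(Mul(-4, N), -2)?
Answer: 21190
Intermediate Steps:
Function('J')(N) = Mul(8, N)
x = 21032 (x = Add(Mul(18, -113), Mul(-1, -23066)) = Add(-2034, 23066) = 21032)
Add(x, Mul(-1, Function('s')(Function('I')(Function('J')(1)), -92))) = Add(21032, Mul(-1, -158)) = Add(21032, 158) = 21190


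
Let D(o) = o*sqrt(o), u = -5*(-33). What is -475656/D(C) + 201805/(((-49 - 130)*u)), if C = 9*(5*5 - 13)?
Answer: -40361/5907 - 19819*sqrt(3)/81 ≈ -430.63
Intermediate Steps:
C = 108 (C = 9*(25 - 13) = 9*12 = 108)
u = 165
D(o) = o**(3/2)
-475656/D(C) + 201805/(((-49 - 130)*u)) = -475656*sqrt(3)/1944 + 201805/(((-49 - 130)*165)) = -475656*sqrt(3)/1944 + 201805/((-179*165)) = -19819*sqrt(3)/81 + 201805/(-29535) = -19819*sqrt(3)/81 + 201805*(-1/29535) = -19819*sqrt(3)/81 - 40361/5907 = -40361/5907 - 19819*sqrt(3)/81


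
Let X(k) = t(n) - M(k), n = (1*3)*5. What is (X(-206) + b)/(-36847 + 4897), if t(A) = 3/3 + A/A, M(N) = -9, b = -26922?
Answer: 26911/31950 ≈ 0.84229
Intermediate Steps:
n = 15 (n = 3*5 = 15)
t(A) = 2 (t(A) = 3*(1/3) + 1 = 1 + 1 = 2)
X(k) = 11 (X(k) = 2 - 1*(-9) = 2 + 9 = 11)
(X(-206) + b)/(-36847 + 4897) = (11 - 26922)/(-36847 + 4897) = -26911/(-31950) = -26911*(-1/31950) = 26911/31950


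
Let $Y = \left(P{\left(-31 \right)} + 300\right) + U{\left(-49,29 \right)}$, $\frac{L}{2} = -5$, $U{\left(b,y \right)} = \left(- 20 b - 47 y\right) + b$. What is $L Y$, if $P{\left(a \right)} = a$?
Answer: $1630$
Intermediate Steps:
$U{\left(b,y \right)} = - 47 y - 19 b$ ($U{\left(b,y \right)} = \left(- 47 y - 20 b\right) + b = - 47 y - 19 b$)
$L = -10$ ($L = 2 \left(-5\right) = -10$)
$Y = -163$ ($Y = \left(-31 + 300\right) - 432 = 269 + \left(-1363 + 931\right) = 269 - 432 = -163$)
$L Y = \left(-10\right) \left(-163\right) = 1630$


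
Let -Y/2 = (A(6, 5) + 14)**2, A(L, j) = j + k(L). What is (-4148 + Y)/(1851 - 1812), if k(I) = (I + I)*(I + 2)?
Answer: -30598/39 ≈ -784.56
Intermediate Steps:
k(I) = 2*I*(2 + I) (k(I) = (2*I)*(2 + I) = 2*I*(2 + I))
A(L, j) = j + 2*L*(2 + L)
Y = -26450 (Y = -2*((5 + 2*6*(2 + 6)) + 14)**2 = -2*((5 + 2*6*8) + 14)**2 = -2*((5 + 96) + 14)**2 = -2*(101 + 14)**2 = -2*115**2 = -2*13225 = -26450)
(-4148 + Y)/(1851 - 1812) = (-4148 - 26450)/(1851 - 1812) = -30598/39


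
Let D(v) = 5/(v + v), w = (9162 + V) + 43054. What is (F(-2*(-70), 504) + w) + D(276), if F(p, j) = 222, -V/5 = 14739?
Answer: -11733859/552 ≈ -21257.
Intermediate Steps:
V = -73695 (V = -5*14739 = -73695)
w = -21479 (w = (9162 - 73695) + 43054 = -64533 + 43054 = -21479)
D(v) = 5/(2*v) (D(v) = 5/((2*v)) = 5*(1/(2*v)) = 5/(2*v))
(F(-2*(-70), 504) + w) + D(276) = (222 - 21479) + (5/2)/276 = -21257 + (5/2)*(1/276) = -21257 + 5/552 = -11733859/552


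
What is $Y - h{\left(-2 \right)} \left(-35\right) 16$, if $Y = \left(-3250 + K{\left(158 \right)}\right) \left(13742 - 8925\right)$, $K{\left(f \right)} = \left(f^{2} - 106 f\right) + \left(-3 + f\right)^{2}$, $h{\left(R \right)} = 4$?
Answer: $139651887$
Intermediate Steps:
$K{\left(f \right)} = f^{2} + \left(-3 + f\right)^{2} - 106 f$
$Y = 139649647$ ($Y = \left(-3250 + \left(9 - 17696 + 2 \cdot 158^{2}\right)\right) \left(13742 - 8925\right) = \left(-3250 + \left(9 - 17696 + 2 \cdot 24964\right)\right) 4817 = \left(-3250 + \left(9 - 17696 + 49928\right)\right) 4817 = \left(-3250 + 32241\right) 4817 = 28991 \cdot 4817 = 139649647$)
$Y - h{\left(-2 \right)} \left(-35\right) 16 = 139649647 - 4 \left(-35\right) 16 = 139649647 - \left(-140\right) 16 = 139649647 - -2240 = 139649647 + 2240 = 139651887$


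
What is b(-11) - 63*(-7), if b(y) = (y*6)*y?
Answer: 1167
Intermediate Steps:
b(y) = 6*y**2 (b(y) = (6*y)*y = 6*y**2)
b(-11) - 63*(-7) = 6*(-11)**2 - 63*(-7) = 6*121 + 441 = 726 + 441 = 1167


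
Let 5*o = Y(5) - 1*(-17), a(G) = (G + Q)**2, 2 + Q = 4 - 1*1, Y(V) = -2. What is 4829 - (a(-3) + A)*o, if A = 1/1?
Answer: 4814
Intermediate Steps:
Q = 1 (Q = -2 + (4 - 1*1) = -2 + (4 - 1) = -2 + 3 = 1)
a(G) = (1 + G)**2 (a(G) = (G + 1)**2 = (1 + G)**2)
A = 1
o = 3 (o = (-2 - 1*(-17))/5 = (-2 + 17)/5 = (1/5)*15 = 3)
4829 - (a(-3) + A)*o = 4829 - ((1 - 3)**2 + 1)*3 = 4829 - ((-2)**2 + 1)*3 = 4829 - (4 + 1)*3 = 4829 - 5*3 = 4829 - 1*15 = 4829 - 15 = 4814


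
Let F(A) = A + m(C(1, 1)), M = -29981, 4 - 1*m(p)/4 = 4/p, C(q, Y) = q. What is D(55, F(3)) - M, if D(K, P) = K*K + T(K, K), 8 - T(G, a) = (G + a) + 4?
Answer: 32900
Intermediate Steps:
m(p) = 16 - 16/p
T(G, a) = 4 - G - a (T(G, a) = 8 - ((G + a) + 4) = 8 - (4 + G + a) = 8 + (-4 - G - a) = 4 - G - a)
F(A) = A (F(A) = A + (16 - 16/1) = A + (16 - 16*1) = A + (16 - 16) = A + 0 = A)
D(K, P) = 4 + K² - 2*K (D(K, P) = K*K + (4 - K - K) = K² + (4 - 2*K) = 4 + K² - 2*K)
D(55, F(3)) - M = (4 + 55² - 2*55) - 1*(-29981) = (4 + 3025 - 110) + 29981 = 2919 + 29981 = 32900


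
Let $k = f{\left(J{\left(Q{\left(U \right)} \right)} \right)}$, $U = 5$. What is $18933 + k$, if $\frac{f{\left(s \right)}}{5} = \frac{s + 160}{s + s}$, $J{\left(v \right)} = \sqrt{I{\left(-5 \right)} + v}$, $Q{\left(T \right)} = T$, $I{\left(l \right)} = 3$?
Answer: $\frac{37871}{2} + 100 \sqrt{2} \approx 19077.0$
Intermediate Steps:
$J{\left(v \right)} = \sqrt{3 + v}$
$f{\left(s \right)} = \frac{5 \left(160 + s\right)}{2 s}$ ($f{\left(s \right)} = 5 \frac{s + 160}{s + s} = 5 \frac{160 + s}{2 s} = \frac{5 \left(160 + s\right)}{2 s}$)
$k = \frac{5}{2} + 100 \sqrt{2}$ ($k = \frac{5}{2} + \frac{400}{\sqrt{3 + 5}} = \frac{5}{2} + \frac{400}{\sqrt{8}} = \frac{5}{2} + \frac{400}{2 \sqrt{2}} = \frac{5}{2} + 400 \frac{\sqrt{2}}{4} = \frac{5}{2} + 100 \sqrt{2} \approx 143.92$)
$18933 + k = 18933 + \left(\frac{5}{2} + 100 \sqrt{2}\right) = \frac{37871}{2} + 100 \sqrt{2}$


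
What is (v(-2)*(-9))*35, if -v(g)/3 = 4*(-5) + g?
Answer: -20790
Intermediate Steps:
v(g) = 60 - 3*g (v(g) = -3*(4*(-5) + g) = -3*(-20 + g) = 60 - 3*g)
(v(-2)*(-9))*35 = ((60 - 3*(-2))*(-9))*35 = ((60 + 6)*(-9))*35 = (66*(-9))*35 = -594*35 = -20790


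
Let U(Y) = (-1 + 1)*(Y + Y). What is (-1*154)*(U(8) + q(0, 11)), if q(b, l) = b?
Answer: 0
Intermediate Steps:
U(Y) = 0 (U(Y) = 0*(2*Y) = 0)
(-1*154)*(U(8) + q(0, 11)) = (-1*154)*(0 + 0) = -154*0 = 0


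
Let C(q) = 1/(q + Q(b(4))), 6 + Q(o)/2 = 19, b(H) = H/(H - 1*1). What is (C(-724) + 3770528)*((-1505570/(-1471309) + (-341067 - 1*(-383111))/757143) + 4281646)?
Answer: 2092179837433917055488210674/129594322418421 ≈ 1.6144e+13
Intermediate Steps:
b(H) = H/(-1 + H) (b(H) = H/(H - 1) = H/(-1 + H))
Q(o) = 26 (Q(o) = -12 + 2*19 = -12 + 38 = 26)
C(q) = 1/(26 + q) (C(q) = 1/(q + 26) = 1/(26 + q))
(C(-724) + 3770528)*((-1505570/(-1471309) + (-341067 - 1*(-383111))/757143) + 4281646) = (1/(26 - 724) + 3770528)*((-1505570/(-1471309) + (-341067 - 1*(-383111))/757143) + 4281646) = (1/(-698) + 3770528)*((-1505570*(-1/1471309) + (-341067 + 383111)*(1/757143)) + 4281646) = (-1/698 + 3770528)*((1505570/1471309 + 42044*(1/757143)) + 4281646) = 2631828543*((1505570/1471309 + 42044/757143) + 4281646)/698 = 2631828543*(1201791502106/1113991310187 + 4281646)/698 = (2631828543/698)*(4769717639088429908/1113991310187) = 2092179837433917055488210674/129594322418421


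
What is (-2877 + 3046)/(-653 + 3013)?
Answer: 169/2360 ≈ 0.071610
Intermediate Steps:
(-2877 + 3046)/(-653 + 3013) = 169/2360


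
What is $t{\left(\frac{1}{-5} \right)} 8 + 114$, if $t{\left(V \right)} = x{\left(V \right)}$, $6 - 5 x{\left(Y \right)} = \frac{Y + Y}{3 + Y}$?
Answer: $\frac{4334}{35} \approx 123.83$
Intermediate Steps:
$x{\left(Y \right)} = \frac{6}{5} - \frac{2 Y}{5 \left(3 + Y\right)}$ ($x{\left(Y \right)} = \frac{6}{5} - \frac{\left(Y + Y\right) \frac{1}{3 + Y}}{5} = \frac{6}{5} - \frac{2 Y \frac{1}{3 + Y}}{5} = \frac{6}{5} - \frac{2 Y}{5 \left(3 + Y\right)}$)
$t{\left(V \right)} = \frac{2 \left(9 + 2 V\right)}{5 \left(3 + V\right)}$
$t{\left(\frac{1}{-5} \right)} 8 + 114 = \frac{2 \left(9 + \frac{2}{-5}\right)}{5 \left(3 + \frac{1}{-5}\right)} 8 + 114 = \frac{2 \left(9 + 2 \left(- \frac{1}{5}\right)\right)}{5 \left(3 - \frac{1}{5}\right)} 8 + 114 = \frac{2 \left(9 - \frac{2}{5}\right)}{5 \cdot \frac{14}{5}} \cdot 8 + 114 = \frac{2}{5} \cdot \frac{5}{14} \cdot \frac{43}{5} \cdot 8 + 114 = \frac{43}{35} \cdot 8 + 114 = \frac{344}{35} + 114 = \frac{4334}{35}$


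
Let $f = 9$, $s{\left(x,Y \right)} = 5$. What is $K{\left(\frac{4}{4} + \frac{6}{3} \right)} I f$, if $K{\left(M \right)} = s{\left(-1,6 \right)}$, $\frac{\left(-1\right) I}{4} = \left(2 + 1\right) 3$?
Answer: $-1620$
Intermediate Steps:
$I = -36$ ($I = - 4 \left(2 + 1\right) 3 = - 4 \cdot 3 \cdot 3 = \left(-4\right) 9 = -36$)
$K{\left(M \right)} = 5$
$K{\left(\frac{4}{4} + \frac{6}{3} \right)} I f = 5 \left(-36\right) 9 = \left(-180\right) 9 = -1620$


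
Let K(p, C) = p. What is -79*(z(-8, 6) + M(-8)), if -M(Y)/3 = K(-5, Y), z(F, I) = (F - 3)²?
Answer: -10744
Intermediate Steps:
z(F, I) = (-3 + F)²
M(Y) = 15 (M(Y) = -3*(-5) = 15)
-79*(z(-8, 6) + M(-8)) = -79*((-3 - 8)² + 15) = -79*((-11)² + 15) = -79*(121 + 15) = -79*136 = -10744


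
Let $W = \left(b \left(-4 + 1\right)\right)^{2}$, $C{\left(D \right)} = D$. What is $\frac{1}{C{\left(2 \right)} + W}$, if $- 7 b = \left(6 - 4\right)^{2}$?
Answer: $\frac{49}{242} \approx 0.20248$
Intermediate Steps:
$b = - \frac{4}{7}$ ($b = - \frac{\left(6 - 4\right)^{2}}{7} = - \frac{2^{2}}{7} = \left(- \frac{1}{7}\right) 4 = - \frac{4}{7} \approx -0.57143$)
$W = \frac{144}{49}$ ($W = \left(- \frac{4 \left(-4 + 1\right)}{7}\right)^{2} = \left(\left(- \frac{4}{7}\right) \left(-3\right)\right)^{2} = \left(\frac{12}{7}\right)^{2} = \frac{144}{49} \approx 2.9388$)
$\frac{1}{C{\left(2 \right)} + W} = \frac{1}{2 + \frac{144}{49}} = \frac{1}{\frac{242}{49}} = \frac{49}{242}$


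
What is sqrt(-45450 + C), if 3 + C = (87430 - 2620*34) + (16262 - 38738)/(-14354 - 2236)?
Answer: I*sqrt(360102675485)/2765 ≈ 217.03*I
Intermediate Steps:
C = -4566799/2765 (C = -3 + ((87430 - 2620*34) + (16262 - 38738)/(-14354 - 2236)) = -3 + ((87430 - 89080) - 22476/(-16590)) = -3 + (-1650 - 22476*(-1/16590)) = -3 + (-1650 + 3746/2765) = -3 - 4558504/2765 = -4566799/2765 ≈ -1651.6)
sqrt(-45450 + C) = sqrt(-45450 - 4566799/2765) = sqrt(-130236049/2765) = I*sqrt(360102675485)/2765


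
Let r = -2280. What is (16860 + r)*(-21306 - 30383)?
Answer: -753625620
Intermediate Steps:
(16860 + r)*(-21306 - 30383) = (16860 - 2280)*(-21306 - 30383) = 14580*(-51689) = -753625620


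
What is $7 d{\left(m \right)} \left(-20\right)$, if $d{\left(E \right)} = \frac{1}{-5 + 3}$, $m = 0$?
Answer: $70$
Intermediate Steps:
$d{\left(E \right)} = - \frac{1}{2}$ ($d{\left(E \right)} = \frac{1}{-2} = - \frac{1}{2}$)
$7 d{\left(m \right)} \left(-20\right) = 7 \left(- \frac{1}{2}\right) \left(-20\right) = \left(- \frac{7}{2}\right) \left(-20\right) = 70$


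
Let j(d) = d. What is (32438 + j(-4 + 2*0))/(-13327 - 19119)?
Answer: -16217/16223 ≈ -0.99963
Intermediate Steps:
(32438 + j(-4 + 2*0))/(-13327 - 19119) = (32438 + (-4 + 2*0))/(-13327 - 19119) = (32438 + (-4 + 0))/(-32446) = (32438 - 4)*(-1/32446) = 32434*(-1/32446) = -16217/16223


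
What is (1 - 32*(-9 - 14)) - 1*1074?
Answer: -337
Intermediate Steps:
(1 - 32*(-9 - 14)) - 1*1074 = (1 - 32*(-23)) - 1074 = (1 + 736) - 1074 = 737 - 1074 = -337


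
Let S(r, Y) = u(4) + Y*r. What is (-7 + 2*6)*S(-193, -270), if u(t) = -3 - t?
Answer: 260515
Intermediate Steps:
S(r, Y) = -7 + Y*r (S(r, Y) = (-3 - 1*4) + Y*r = (-3 - 4) + Y*r = -7 + Y*r)
(-7 + 2*6)*S(-193, -270) = (-7 + 2*6)*(-7 - 270*(-193)) = (-7 + 12)*(-7 + 52110) = 5*52103 = 260515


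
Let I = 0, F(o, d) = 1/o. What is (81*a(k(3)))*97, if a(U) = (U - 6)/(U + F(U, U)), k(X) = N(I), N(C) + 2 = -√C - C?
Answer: 125712/5 ≈ 25142.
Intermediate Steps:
F(o, d) = 1/o
N(C) = -2 - C - √C (N(C) = -2 + (-√C - C) = -2 + (-C - √C) = -2 - C - √C)
k(X) = -2 (k(X) = -2 - 1*0 - √0 = -2 + 0 - 1*0 = -2 + 0 + 0 = -2)
a(U) = (-6 + U)/(U + 1/U) (a(U) = (U - 6)/(U + 1/U) = (-6 + U)/(U + 1/U))
(81*a(k(3)))*97 = (81*(-2*(-6 - 2)/(1 + (-2)²)))*97 = (81*(-2*(-8)/(1 + 4)))*97 = (81*(-2*(-8)/5))*97 = (81*(-2*⅕*(-8)))*97 = (81*(16/5))*97 = (1296/5)*97 = 125712/5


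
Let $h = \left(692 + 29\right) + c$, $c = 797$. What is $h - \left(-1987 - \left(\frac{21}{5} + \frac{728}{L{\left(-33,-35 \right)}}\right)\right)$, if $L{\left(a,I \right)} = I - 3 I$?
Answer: $\frac{17598}{5} \approx 3519.6$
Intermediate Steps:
$L{\left(a,I \right)} = - 2 I$ ($L{\left(a,I \right)} = I - 3 I = - 2 I$)
$h = 1518$ ($h = \left(692 + 29\right) + 797 = 721 + 797 = 1518$)
$h - \left(-1987 - \left(\frac{21}{5} + \frac{728}{L{\left(-33,-35 \right)}}\right)\right) = 1518 - \left(-1987 - \left(\frac{21}{5} + \frac{52}{5}\right)\right) = 1518 - \left(-1987 - \left(\frac{21}{5} + \frac{728}{70}\right)\right) = 1518 - \left(-1987 - \frac{73}{5}\right) = 1518 - - \frac{10008}{5} = 1518 + \frac{10008}{5} = \frac{17598}{5}$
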